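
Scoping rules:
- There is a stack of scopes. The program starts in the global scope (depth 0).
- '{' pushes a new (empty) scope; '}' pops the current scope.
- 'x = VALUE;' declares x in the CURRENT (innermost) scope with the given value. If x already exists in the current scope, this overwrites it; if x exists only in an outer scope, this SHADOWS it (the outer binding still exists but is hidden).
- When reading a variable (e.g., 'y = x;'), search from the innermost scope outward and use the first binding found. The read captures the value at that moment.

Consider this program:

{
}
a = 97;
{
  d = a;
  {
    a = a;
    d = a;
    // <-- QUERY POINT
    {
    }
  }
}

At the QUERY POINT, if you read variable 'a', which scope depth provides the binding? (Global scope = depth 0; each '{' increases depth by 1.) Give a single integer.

Step 1: enter scope (depth=1)
Step 2: exit scope (depth=0)
Step 3: declare a=97 at depth 0
Step 4: enter scope (depth=1)
Step 5: declare d=(read a)=97 at depth 1
Step 6: enter scope (depth=2)
Step 7: declare a=(read a)=97 at depth 2
Step 8: declare d=(read a)=97 at depth 2
Visible at query point: a=97 d=97

Answer: 2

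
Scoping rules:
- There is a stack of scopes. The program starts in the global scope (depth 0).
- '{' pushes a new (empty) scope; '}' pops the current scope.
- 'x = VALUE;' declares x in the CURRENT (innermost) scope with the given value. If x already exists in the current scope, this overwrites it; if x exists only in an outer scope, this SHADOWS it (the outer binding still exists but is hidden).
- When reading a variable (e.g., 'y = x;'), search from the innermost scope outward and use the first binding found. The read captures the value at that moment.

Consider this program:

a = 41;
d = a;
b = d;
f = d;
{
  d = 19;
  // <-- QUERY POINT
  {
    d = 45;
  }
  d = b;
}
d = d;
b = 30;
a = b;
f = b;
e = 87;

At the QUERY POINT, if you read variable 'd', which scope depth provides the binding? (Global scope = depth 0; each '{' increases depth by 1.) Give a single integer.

Step 1: declare a=41 at depth 0
Step 2: declare d=(read a)=41 at depth 0
Step 3: declare b=(read d)=41 at depth 0
Step 4: declare f=(read d)=41 at depth 0
Step 5: enter scope (depth=1)
Step 6: declare d=19 at depth 1
Visible at query point: a=41 b=41 d=19 f=41

Answer: 1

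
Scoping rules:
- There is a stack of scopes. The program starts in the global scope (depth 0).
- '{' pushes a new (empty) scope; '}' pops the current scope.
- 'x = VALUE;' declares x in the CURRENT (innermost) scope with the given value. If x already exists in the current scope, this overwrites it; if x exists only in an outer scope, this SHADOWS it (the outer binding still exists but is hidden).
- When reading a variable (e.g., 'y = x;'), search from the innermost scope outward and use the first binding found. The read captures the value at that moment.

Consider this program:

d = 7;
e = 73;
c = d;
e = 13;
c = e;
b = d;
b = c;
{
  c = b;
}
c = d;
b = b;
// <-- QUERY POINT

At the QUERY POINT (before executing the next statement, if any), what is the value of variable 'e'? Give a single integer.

Step 1: declare d=7 at depth 0
Step 2: declare e=73 at depth 0
Step 3: declare c=(read d)=7 at depth 0
Step 4: declare e=13 at depth 0
Step 5: declare c=(read e)=13 at depth 0
Step 6: declare b=(read d)=7 at depth 0
Step 7: declare b=(read c)=13 at depth 0
Step 8: enter scope (depth=1)
Step 9: declare c=(read b)=13 at depth 1
Step 10: exit scope (depth=0)
Step 11: declare c=(read d)=7 at depth 0
Step 12: declare b=(read b)=13 at depth 0
Visible at query point: b=13 c=7 d=7 e=13

Answer: 13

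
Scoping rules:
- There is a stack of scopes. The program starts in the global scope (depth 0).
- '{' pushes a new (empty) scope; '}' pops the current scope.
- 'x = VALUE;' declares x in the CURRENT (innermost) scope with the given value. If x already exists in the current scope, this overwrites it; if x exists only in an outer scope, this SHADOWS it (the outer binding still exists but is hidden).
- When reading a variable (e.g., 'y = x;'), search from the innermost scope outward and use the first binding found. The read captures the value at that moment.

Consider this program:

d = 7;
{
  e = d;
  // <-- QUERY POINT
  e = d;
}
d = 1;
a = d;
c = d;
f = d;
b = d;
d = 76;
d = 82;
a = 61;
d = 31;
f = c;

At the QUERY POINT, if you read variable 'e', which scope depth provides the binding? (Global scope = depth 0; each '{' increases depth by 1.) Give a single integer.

Answer: 1

Derivation:
Step 1: declare d=7 at depth 0
Step 2: enter scope (depth=1)
Step 3: declare e=(read d)=7 at depth 1
Visible at query point: d=7 e=7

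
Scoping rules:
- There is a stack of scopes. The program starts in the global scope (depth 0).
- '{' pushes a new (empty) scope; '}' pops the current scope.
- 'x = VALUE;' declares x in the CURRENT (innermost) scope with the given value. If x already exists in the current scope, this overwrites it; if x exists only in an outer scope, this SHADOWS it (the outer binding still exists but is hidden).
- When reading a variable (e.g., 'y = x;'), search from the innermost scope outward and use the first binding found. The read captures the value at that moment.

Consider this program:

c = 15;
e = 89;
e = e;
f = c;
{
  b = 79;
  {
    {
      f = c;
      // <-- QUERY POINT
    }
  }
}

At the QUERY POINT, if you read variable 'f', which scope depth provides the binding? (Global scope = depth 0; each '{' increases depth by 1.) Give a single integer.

Answer: 3

Derivation:
Step 1: declare c=15 at depth 0
Step 2: declare e=89 at depth 0
Step 3: declare e=(read e)=89 at depth 0
Step 4: declare f=(read c)=15 at depth 0
Step 5: enter scope (depth=1)
Step 6: declare b=79 at depth 1
Step 7: enter scope (depth=2)
Step 8: enter scope (depth=3)
Step 9: declare f=(read c)=15 at depth 3
Visible at query point: b=79 c=15 e=89 f=15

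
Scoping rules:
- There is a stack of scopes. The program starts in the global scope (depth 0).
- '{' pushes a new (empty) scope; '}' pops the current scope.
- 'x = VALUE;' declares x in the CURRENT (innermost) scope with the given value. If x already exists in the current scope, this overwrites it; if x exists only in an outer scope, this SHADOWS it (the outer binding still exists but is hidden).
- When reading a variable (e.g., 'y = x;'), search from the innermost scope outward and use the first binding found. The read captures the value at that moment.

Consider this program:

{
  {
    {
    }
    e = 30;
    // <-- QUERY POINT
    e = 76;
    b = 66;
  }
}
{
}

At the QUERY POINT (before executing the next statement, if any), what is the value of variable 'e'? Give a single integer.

Answer: 30

Derivation:
Step 1: enter scope (depth=1)
Step 2: enter scope (depth=2)
Step 3: enter scope (depth=3)
Step 4: exit scope (depth=2)
Step 5: declare e=30 at depth 2
Visible at query point: e=30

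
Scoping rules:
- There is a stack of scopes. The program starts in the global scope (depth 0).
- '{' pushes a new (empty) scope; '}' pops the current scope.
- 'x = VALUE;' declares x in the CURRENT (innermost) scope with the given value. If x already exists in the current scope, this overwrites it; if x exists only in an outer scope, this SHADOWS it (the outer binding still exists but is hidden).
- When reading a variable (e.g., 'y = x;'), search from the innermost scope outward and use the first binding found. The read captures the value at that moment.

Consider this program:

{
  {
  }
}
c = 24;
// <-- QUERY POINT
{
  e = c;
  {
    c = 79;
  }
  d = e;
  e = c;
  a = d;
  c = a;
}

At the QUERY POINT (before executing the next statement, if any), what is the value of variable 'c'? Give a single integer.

Step 1: enter scope (depth=1)
Step 2: enter scope (depth=2)
Step 3: exit scope (depth=1)
Step 4: exit scope (depth=0)
Step 5: declare c=24 at depth 0
Visible at query point: c=24

Answer: 24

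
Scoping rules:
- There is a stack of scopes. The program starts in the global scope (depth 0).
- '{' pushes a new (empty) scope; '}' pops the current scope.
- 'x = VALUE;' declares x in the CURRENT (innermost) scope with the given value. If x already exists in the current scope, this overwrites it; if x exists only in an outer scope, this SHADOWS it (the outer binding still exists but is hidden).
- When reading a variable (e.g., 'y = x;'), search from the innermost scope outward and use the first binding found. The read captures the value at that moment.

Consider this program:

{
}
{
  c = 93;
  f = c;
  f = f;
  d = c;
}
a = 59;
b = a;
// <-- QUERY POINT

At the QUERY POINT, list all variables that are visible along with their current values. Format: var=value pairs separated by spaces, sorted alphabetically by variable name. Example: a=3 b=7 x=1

Step 1: enter scope (depth=1)
Step 2: exit scope (depth=0)
Step 3: enter scope (depth=1)
Step 4: declare c=93 at depth 1
Step 5: declare f=(read c)=93 at depth 1
Step 6: declare f=(read f)=93 at depth 1
Step 7: declare d=(read c)=93 at depth 1
Step 8: exit scope (depth=0)
Step 9: declare a=59 at depth 0
Step 10: declare b=(read a)=59 at depth 0
Visible at query point: a=59 b=59

Answer: a=59 b=59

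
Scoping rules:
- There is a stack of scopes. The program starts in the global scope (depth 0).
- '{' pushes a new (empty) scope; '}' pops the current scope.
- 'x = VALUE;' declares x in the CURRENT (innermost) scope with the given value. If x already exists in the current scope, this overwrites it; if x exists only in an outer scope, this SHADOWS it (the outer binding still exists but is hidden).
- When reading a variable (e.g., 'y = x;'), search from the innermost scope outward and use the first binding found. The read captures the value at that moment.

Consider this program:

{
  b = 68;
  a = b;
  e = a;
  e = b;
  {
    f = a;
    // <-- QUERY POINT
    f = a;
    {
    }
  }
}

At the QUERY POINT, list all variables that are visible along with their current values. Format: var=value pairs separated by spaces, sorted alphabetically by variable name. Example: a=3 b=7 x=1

Answer: a=68 b=68 e=68 f=68

Derivation:
Step 1: enter scope (depth=1)
Step 2: declare b=68 at depth 1
Step 3: declare a=(read b)=68 at depth 1
Step 4: declare e=(read a)=68 at depth 1
Step 5: declare e=(read b)=68 at depth 1
Step 6: enter scope (depth=2)
Step 7: declare f=(read a)=68 at depth 2
Visible at query point: a=68 b=68 e=68 f=68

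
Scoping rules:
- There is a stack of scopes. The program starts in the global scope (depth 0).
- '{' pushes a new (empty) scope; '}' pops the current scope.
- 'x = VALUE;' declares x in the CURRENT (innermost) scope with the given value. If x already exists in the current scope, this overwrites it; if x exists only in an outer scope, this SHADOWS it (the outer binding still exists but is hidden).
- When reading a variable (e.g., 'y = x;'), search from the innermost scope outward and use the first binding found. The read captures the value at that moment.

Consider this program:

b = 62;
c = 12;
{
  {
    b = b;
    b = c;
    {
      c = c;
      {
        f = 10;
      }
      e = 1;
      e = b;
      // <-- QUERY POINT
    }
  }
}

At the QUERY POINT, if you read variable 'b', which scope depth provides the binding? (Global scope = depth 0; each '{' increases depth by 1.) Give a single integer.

Step 1: declare b=62 at depth 0
Step 2: declare c=12 at depth 0
Step 3: enter scope (depth=1)
Step 4: enter scope (depth=2)
Step 5: declare b=(read b)=62 at depth 2
Step 6: declare b=(read c)=12 at depth 2
Step 7: enter scope (depth=3)
Step 8: declare c=(read c)=12 at depth 3
Step 9: enter scope (depth=4)
Step 10: declare f=10 at depth 4
Step 11: exit scope (depth=3)
Step 12: declare e=1 at depth 3
Step 13: declare e=(read b)=12 at depth 3
Visible at query point: b=12 c=12 e=12

Answer: 2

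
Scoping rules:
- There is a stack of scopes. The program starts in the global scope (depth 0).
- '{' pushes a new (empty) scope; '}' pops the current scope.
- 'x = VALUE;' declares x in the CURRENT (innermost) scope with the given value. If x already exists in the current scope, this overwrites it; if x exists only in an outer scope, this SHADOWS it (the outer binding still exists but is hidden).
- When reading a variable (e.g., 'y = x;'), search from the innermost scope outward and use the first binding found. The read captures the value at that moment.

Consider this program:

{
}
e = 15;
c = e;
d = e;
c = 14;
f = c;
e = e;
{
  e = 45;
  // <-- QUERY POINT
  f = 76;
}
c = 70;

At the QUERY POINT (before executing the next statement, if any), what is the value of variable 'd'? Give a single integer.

Step 1: enter scope (depth=1)
Step 2: exit scope (depth=0)
Step 3: declare e=15 at depth 0
Step 4: declare c=(read e)=15 at depth 0
Step 5: declare d=(read e)=15 at depth 0
Step 6: declare c=14 at depth 0
Step 7: declare f=(read c)=14 at depth 0
Step 8: declare e=(read e)=15 at depth 0
Step 9: enter scope (depth=1)
Step 10: declare e=45 at depth 1
Visible at query point: c=14 d=15 e=45 f=14

Answer: 15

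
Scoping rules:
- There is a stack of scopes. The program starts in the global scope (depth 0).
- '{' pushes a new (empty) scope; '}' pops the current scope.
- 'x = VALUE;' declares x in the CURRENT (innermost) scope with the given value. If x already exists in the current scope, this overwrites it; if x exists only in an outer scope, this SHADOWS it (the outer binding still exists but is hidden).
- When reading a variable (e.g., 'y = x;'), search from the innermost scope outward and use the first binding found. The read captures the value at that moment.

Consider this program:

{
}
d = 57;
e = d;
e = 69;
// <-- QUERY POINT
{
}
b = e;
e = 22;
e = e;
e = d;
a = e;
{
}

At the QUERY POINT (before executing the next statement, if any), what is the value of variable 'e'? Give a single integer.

Step 1: enter scope (depth=1)
Step 2: exit scope (depth=0)
Step 3: declare d=57 at depth 0
Step 4: declare e=(read d)=57 at depth 0
Step 5: declare e=69 at depth 0
Visible at query point: d=57 e=69

Answer: 69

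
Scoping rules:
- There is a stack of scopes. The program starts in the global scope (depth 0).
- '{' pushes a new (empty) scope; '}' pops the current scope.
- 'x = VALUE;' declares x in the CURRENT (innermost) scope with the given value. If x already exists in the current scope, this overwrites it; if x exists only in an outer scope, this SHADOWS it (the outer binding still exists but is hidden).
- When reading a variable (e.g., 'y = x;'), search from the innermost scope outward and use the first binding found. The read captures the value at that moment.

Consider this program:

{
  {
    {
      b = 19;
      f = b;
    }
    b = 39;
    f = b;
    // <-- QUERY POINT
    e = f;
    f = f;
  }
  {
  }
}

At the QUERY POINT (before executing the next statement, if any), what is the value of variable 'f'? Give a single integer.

Step 1: enter scope (depth=1)
Step 2: enter scope (depth=2)
Step 3: enter scope (depth=3)
Step 4: declare b=19 at depth 3
Step 5: declare f=(read b)=19 at depth 3
Step 6: exit scope (depth=2)
Step 7: declare b=39 at depth 2
Step 8: declare f=(read b)=39 at depth 2
Visible at query point: b=39 f=39

Answer: 39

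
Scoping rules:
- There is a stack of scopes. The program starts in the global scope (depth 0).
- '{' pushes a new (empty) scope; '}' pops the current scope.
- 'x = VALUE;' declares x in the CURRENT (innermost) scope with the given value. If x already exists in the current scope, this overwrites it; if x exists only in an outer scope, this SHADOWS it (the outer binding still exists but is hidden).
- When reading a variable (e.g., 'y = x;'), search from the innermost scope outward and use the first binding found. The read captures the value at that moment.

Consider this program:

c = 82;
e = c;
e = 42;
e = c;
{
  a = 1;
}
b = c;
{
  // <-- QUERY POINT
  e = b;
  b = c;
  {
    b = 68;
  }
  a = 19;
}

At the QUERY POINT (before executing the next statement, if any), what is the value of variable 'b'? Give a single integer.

Answer: 82

Derivation:
Step 1: declare c=82 at depth 0
Step 2: declare e=(read c)=82 at depth 0
Step 3: declare e=42 at depth 0
Step 4: declare e=(read c)=82 at depth 0
Step 5: enter scope (depth=1)
Step 6: declare a=1 at depth 1
Step 7: exit scope (depth=0)
Step 8: declare b=(read c)=82 at depth 0
Step 9: enter scope (depth=1)
Visible at query point: b=82 c=82 e=82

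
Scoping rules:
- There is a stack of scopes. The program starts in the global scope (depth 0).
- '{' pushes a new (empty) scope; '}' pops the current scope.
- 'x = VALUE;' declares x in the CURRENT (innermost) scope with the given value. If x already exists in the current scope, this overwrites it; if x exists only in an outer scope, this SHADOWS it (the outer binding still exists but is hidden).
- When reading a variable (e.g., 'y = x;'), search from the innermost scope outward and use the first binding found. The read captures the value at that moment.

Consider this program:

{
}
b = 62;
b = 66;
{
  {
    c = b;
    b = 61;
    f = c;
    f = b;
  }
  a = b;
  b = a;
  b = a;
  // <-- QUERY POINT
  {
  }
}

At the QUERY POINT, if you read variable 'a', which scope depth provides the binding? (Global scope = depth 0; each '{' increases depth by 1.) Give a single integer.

Step 1: enter scope (depth=1)
Step 2: exit scope (depth=0)
Step 3: declare b=62 at depth 0
Step 4: declare b=66 at depth 0
Step 5: enter scope (depth=1)
Step 6: enter scope (depth=2)
Step 7: declare c=(read b)=66 at depth 2
Step 8: declare b=61 at depth 2
Step 9: declare f=(read c)=66 at depth 2
Step 10: declare f=(read b)=61 at depth 2
Step 11: exit scope (depth=1)
Step 12: declare a=(read b)=66 at depth 1
Step 13: declare b=(read a)=66 at depth 1
Step 14: declare b=(read a)=66 at depth 1
Visible at query point: a=66 b=66

Answer: 1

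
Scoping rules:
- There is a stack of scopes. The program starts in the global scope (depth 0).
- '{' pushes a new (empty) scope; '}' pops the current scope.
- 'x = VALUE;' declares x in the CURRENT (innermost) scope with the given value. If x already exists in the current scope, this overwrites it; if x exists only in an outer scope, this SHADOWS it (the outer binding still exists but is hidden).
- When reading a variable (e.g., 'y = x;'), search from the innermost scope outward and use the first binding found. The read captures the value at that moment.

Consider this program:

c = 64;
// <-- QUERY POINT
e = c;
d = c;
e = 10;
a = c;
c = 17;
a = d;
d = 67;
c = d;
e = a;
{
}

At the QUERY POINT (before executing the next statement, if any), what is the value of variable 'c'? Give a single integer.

Answer: 64

Derivation:
Step 1: declare c=64 at depth 0
Visible at query point: c=64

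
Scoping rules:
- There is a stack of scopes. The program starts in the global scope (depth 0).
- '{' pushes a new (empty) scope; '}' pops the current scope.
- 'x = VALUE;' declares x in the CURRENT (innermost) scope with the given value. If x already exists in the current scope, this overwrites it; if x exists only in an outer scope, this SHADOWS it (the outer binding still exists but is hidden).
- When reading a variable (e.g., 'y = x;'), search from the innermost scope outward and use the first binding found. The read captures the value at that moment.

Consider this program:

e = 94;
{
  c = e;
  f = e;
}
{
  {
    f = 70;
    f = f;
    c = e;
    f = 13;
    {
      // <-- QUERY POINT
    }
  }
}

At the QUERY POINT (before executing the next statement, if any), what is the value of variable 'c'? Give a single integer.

Answer: 94

Derivation:
Step 1: declare e=94 at depth 0
Step 2: enter scope (depth=1)
Step 3: declare c=(read e)=94 at depth 1
Step 4: declare f=(read e)=94 at depth 1
Step 5: exit scope (depth=0)
Step 6: enter scope (depth=1)
Step 7: enter scope (depth=2)
Step 8: declare f=70 at depth 2
Step 9: declare f=(read f)=70 at depth 2
Step 10: declare c=(read e)=94 at depth 2
Step 11: declare f=13 at depth 2
Step 12: enter scope (depth=3)
Visible at query point: c=94 e=94 f=13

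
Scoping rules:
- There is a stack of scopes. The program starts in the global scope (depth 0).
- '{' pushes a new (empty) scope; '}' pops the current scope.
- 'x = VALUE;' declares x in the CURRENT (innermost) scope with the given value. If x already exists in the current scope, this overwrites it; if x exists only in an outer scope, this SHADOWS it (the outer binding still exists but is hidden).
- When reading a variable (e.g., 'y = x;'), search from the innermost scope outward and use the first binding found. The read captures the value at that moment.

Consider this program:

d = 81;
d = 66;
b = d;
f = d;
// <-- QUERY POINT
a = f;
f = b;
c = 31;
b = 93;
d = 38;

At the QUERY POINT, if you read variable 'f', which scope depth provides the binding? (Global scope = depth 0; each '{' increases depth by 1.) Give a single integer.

Answer: 0

Derivation:
Step 1: declare d=81 at depth 0
Step 2: declare d=66 at depth 0
Step 3: declare b=(read d)=66 at depth 0
Step 4: declare f=(read d)=66 at depth 0
Visible at query point: b=66 d=66 f=66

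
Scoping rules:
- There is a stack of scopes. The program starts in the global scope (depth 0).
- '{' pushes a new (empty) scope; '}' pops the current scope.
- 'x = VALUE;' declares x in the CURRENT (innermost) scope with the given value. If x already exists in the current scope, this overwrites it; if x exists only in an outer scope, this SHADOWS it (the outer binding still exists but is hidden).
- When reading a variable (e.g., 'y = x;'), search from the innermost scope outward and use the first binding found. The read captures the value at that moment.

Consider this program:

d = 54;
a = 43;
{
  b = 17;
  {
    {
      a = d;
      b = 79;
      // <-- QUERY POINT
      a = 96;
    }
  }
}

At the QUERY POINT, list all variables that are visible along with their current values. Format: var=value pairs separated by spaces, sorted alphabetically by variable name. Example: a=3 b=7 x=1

Step 1: declare d=54 at depth 0
Step 2: declare a=43 at depth 0
Step 3: enter scope (depth=1)
Step 4: declare b=17 at depth 1
Step 5: enter scope (depth=2)
Step 6: enter scope (depth=3)
Step 7: declare a=(read d)=54 at depth 3
Step 8: declare b=79 at depth 3
Visible at query point: a=54 b=79 d=54

Answer: a=54 b=79 d=54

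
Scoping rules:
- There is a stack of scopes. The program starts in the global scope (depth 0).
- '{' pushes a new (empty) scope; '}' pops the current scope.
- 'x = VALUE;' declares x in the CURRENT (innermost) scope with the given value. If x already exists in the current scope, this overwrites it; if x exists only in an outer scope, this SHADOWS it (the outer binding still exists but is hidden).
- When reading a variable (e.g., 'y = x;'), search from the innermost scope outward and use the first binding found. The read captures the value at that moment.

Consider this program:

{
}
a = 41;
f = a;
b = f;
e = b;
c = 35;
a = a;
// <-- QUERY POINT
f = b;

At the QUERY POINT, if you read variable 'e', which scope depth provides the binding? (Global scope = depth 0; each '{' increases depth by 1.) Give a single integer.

Step 1: enter scope (depth=1)
Step 2: exit scope (depth=0)
Step 3: declare a=41 at depth 0
Step 4: declare f=(read a)=41 at depth 0
Step 5: declare b=(read f)=41 at depth 0
Step 6: declare e=(read b)=41 at depth 0
Step 7: declare c=35 at depth 0
Step 8: declare a=(read a)=41 at depth 0
Visible at query point: a=41 b=41 c=35 e=41 f=41

Answer: 0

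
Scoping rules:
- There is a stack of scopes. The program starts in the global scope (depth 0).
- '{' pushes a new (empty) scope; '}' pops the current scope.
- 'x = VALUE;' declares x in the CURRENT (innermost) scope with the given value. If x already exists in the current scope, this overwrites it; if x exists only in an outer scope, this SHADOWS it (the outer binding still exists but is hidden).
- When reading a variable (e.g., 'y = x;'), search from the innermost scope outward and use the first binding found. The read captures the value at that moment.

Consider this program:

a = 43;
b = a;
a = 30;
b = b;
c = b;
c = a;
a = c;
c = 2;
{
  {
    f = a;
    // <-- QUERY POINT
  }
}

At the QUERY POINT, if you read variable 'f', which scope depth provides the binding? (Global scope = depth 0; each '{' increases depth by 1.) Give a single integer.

Step 1: declare a=43 at depth 0
Step 2: declare b=(read a)=43 at depth 0
Step 3: declare a=30 at depth 0
Step 4: declare b=(read b)=43 at depth 0
Step 5: declare c=(read b)=43 at depth 0
Step 6: declare c=(read a)=30 at depth 0
Step 7: declare a=(read c)=30 at depth 0
Step 8: declare c=2 at depth 0
Step 9: enter scope (depth=1)
Step 10: enter scope (depth=2)
Step 11: declare f=(read a)=30 at depth 2
Visible at query point: a=30 b=43 c=2 f=30

Answer: 2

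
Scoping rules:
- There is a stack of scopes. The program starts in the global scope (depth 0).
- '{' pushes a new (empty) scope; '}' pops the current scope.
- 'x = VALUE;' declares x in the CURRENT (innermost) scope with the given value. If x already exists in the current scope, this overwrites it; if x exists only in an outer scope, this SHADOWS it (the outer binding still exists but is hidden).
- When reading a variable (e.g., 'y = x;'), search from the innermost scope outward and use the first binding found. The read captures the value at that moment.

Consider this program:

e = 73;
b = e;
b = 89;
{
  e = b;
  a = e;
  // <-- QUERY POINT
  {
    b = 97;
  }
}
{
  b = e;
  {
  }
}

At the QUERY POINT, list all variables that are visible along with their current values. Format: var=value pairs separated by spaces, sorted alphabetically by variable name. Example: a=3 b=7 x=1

Step 1: declare e=73 at depth 0
Step 2: declare b=(read e)=73 at depth 0
Step 3: declare b=89 at depth 0
Step 4: enter scope (depth=1)
Step 5: declare e=(read b)=89 at depth 1
Step 6: declare a=(read e)=89 at depth 1
Visible at query point: a=89 b=89 e=89

Answer: a=89 b=89 e=89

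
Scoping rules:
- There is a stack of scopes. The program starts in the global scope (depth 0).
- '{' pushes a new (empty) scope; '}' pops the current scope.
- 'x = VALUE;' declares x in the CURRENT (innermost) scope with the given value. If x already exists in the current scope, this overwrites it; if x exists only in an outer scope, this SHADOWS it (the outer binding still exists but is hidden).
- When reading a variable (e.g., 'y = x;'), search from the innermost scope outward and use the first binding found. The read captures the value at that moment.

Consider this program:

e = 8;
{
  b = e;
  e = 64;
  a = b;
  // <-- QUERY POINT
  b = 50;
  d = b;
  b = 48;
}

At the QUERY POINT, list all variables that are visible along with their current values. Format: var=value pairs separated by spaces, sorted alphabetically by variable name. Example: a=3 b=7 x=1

Answer: a=8 b=8 e=64

Derivation:
Step 1: declare e=8 at depth 0
Step 2: enter scope (depth=1)
Step 3: declare b=(read e)=8 at depth 1
Step 4: declare e=64 at depth 1
Step 5: declare a=(read b)=8 at depth 1
Visible at query point: a=8 b=8 e=64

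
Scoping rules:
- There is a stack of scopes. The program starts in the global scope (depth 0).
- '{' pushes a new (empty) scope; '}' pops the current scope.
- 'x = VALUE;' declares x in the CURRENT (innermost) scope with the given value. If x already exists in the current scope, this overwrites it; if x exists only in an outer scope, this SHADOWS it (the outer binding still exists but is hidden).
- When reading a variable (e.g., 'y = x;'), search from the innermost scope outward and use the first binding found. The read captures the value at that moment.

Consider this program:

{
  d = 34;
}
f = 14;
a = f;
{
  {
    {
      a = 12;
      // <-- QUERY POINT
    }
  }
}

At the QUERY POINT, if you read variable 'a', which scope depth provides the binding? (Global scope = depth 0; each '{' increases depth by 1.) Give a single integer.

Step 1: enter scope (depth=1)
Step 2: declare d=34 at depth 1
Step 3: exit scope (depth=0)
Step 4: declare f=14 at depth 0
Step 5: declare a=(read f)=14 at depth 0
Step 6: enter scope (depth=1)
Step 7: enter scope (depth=2)
Step 8: enter scope (depth=3)
Step 9: declare a=12 at depth 3
Visible at query point: a=12 f=14

Answer: 3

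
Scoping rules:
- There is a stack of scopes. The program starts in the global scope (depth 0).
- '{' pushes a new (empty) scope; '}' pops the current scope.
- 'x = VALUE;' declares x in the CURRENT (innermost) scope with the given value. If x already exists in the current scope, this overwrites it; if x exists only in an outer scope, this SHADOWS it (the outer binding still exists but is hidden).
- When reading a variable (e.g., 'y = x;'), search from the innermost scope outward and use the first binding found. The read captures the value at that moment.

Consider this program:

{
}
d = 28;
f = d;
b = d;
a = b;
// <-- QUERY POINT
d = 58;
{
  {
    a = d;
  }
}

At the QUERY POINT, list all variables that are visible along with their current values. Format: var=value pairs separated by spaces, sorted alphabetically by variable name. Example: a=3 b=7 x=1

Step 1: enter scope (depth=1)
Step 2: exit scope (depth=0)
Step 3: declare d=28 at depth 0
Step 4: declare f=(read d)=28 at depth 0
Step 5: declare b=(read d)=28 at depth 0
Step 6: declare a=(read b)=28 at depth 0
Visible at query point: a=28 b=28 d=28 f=28

Answer: a=28 b=28 d=28 f=28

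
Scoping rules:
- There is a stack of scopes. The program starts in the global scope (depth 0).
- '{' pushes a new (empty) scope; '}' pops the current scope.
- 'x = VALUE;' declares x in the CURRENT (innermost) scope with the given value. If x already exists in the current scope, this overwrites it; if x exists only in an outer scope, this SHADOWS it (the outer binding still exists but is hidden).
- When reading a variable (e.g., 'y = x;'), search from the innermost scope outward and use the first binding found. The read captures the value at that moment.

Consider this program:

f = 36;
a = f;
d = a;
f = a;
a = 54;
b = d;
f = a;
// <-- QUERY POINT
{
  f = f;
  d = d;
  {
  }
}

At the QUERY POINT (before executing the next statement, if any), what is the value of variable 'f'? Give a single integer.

Answer: 54

Derivation:
Step 1: declare f=36 at depth 0
Step 2: declare a=(read f)=36 at depth 0
Step 3: declare d=(read a)=36 at depth 0
Step 4: declare f=(read a)=36 at depth 0
Step 5: declare a=54 at depth 0
Step 6: declare b=(read d)=36 at depth 0
Step 7: declare f=(read a)=54 at depth 0
Visible at query point: a=54 b=36 d=36 f=54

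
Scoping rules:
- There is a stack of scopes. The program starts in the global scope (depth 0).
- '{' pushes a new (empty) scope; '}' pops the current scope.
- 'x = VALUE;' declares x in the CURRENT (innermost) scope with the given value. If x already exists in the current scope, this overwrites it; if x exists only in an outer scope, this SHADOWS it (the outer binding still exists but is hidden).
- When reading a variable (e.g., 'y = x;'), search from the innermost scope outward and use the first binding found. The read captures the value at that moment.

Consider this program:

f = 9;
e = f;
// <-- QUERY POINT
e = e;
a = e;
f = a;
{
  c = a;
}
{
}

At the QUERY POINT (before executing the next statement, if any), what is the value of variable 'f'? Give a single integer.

Answer: 9

Derivation:
Step 1: declare f=9 at depth 0
Step 2: declare e=(read f)=9 at depth 0
Visible at query point: e=9 f=9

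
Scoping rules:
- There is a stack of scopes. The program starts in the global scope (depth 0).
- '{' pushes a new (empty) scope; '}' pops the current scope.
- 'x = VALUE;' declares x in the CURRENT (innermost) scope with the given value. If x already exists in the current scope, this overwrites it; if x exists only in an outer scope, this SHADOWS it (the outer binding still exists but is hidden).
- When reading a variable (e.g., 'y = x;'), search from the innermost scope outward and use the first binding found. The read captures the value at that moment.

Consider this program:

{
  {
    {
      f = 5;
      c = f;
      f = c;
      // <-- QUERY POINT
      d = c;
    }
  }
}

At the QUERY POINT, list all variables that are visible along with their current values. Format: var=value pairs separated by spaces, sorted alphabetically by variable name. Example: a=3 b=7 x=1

Step 1: enter scope (depth=1)
Step 2: enter scope (depth=2)
Step 3: enter scope (depth=3)
Step 4: declare f=5 at depth 3
Step 5: declare c=(read f)=5 at depth 3
Step 6: declare f=(read c)=5 at depth 3
Visible at query point: c=5 f=5

Answer: c=5 f=5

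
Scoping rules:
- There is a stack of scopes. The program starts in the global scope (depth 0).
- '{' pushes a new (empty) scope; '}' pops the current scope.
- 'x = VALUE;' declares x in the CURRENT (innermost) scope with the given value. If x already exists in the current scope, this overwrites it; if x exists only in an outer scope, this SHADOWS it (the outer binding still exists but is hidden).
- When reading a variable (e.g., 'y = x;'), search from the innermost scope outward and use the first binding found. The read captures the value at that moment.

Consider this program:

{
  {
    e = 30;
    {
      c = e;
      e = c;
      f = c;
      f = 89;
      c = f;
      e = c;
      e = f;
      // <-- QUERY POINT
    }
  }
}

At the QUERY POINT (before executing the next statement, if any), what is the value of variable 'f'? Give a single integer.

Answer: 89

Derivation:
Step 1: enter scope (depth=1)
Step 2: enter scope (depth=2)
Step 3: declare e=30 at depth 2
Step 4: enter scope (depth=3)
Step 5: declare c=(read e)=30 at depth 3
Step 6: declare e=(read c)=30 at depth 3
Step 7: declare f=(read c)=30 at depth 3
Step 8: declare f=89 at depth 3
Step 9: declare c=(read f)=89 at depth 3
Step 10: declare e=(read c)=89 at depth 3
Step 11: declare e=(read f)=89 at depth 3
Visible at query point: c=89 e=89 f=89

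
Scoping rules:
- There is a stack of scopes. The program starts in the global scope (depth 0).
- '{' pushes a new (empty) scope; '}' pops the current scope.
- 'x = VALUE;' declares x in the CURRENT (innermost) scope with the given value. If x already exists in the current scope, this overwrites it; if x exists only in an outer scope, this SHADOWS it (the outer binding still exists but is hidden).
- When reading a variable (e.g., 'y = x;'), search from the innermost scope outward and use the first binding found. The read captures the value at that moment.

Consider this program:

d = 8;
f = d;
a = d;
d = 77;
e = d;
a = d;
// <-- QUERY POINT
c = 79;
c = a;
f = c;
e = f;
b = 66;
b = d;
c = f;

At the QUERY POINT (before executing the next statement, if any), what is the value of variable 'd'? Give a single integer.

Step 1: declare d=8 at depth 0
Step 2: declare f=(read d)=8 at depth 0
Step 3: declare a=(read d)=8 at depth 0
Step 4: declare d=77 at depth 0
Step 5: declare e=(read d)=77 at depth 0
Step 6: declare a=(read d)=77 at depth 0
Visible at query point: a=77 d=77 e=77 f=8

Answer: 77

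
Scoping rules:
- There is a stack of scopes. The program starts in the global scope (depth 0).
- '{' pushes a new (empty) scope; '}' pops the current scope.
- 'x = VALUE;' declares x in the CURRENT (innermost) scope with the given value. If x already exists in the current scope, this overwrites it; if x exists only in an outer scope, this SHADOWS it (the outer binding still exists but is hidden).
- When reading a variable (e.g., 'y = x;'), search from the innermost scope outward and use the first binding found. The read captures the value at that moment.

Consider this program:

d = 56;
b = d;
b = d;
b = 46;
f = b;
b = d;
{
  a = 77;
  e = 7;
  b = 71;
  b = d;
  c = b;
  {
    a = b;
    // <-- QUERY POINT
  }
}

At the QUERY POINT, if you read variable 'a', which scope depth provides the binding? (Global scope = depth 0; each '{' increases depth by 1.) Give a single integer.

Answer: 2

Derivation:
Step 1: declare d=56 at depth 0
Step 2: declare b=(read d)=56 at depth 0
Step 3: declare b=(read d)=56 at depth 0
Step 4: declare b=46 at depth 0
Step 5: declare f=(read b)=46 at depth 0
Step 6: declare b=(read d)=56 at depth 0
Step 7: enter scope (depth=1)
Step 8: declare a=77 at depth 1
Step 9: declare e=7 at depth 1
Step 10: declare b=71 at depth 1
Step 11: declare b=(read d)=56 at depth 1
Step 12: declare c=(read b)=56 at depth 1
Step 13: enter scope (depth=2)
Step 14: declare a=(read b)=56 at depth 2
Visible at query point: a=56 b=56 c=56 d=56 e=7 f=46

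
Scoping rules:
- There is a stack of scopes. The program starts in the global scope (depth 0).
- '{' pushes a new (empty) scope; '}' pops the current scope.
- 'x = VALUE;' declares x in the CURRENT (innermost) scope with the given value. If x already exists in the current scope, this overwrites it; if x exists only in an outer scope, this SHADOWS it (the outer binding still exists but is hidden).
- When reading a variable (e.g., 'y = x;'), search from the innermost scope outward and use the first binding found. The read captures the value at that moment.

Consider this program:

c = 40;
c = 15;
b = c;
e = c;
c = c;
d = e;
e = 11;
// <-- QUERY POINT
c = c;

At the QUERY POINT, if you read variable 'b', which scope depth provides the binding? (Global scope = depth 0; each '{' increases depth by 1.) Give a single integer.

Step 1: declare c=40 at depth 0
Step 2: declare c=15 at depth 0
Step 3: declare b=(read c)=15 at depth 0
Step 4: declare e=(read c)=15 at depth 0
Step 5: declare c=(read c)=15 at depth 0
Step 6: declare d=(read e)=15 at depth 0
Step 7: declare e=11 at depth 0
Visible at query point: b=15 c=15 d=15 e=11

Answer: 0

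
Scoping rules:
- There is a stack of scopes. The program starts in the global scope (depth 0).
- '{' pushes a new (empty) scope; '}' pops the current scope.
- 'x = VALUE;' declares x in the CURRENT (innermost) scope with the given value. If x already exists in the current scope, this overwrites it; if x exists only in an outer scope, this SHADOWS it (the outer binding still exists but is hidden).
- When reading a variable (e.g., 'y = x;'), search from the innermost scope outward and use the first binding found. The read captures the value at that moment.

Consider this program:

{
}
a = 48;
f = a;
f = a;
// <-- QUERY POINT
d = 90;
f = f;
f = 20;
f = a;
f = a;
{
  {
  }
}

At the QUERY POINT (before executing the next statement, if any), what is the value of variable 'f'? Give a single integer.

Answer: 48

Derivation:
Step 1: enter scope (depth=1)
Step 2: exit scope (depth=0)
Step 3: declare a=48 at depth 0
Step 4: declare f=(read a)=48 at depth 0
Step 5: declare f=(read a)=48 at depth 0
Visible at query point: a=48 f=48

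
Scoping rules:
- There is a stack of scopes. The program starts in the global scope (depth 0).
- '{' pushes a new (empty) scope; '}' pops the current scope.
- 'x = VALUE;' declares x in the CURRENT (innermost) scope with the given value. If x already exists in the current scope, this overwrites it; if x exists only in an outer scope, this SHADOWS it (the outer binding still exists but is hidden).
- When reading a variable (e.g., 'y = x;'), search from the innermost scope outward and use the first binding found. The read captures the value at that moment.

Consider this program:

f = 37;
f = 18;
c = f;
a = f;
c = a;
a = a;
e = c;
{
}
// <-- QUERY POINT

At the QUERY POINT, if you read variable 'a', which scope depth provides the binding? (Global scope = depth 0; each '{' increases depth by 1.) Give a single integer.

Answer: 0

Derivation:
Step 1: declare f=37 at depth 0
Step 2: declare f=18 at depth 0
Step 3: declare c=(read f)=18 at depth 0
Step 4: declare a=(read f)=18 at depth 0
Step 5: declare c=(read a)=18 at depth 0
Step 6: declare a=(read a)=18 at depth 0
Step 7: declare e=(read c)=18 at depth 0
Step 8: enter scope (depth=1)
Step 9: exit scope (depth=0)
Visible at query point: a=18 c=18 e=18 f=18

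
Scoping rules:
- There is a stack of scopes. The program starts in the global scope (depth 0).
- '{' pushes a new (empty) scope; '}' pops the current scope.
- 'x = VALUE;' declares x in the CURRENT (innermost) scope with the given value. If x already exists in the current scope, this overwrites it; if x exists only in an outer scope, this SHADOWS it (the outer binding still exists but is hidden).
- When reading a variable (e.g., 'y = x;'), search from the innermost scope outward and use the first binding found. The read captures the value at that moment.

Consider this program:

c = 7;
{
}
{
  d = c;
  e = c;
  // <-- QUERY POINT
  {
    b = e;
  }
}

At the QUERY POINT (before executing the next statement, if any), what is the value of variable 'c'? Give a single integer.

Step 1: declare c=7 at depth 0
Step 2: enter scope (depth=1)
Step 3: exit scope (depth=0)
Step 4: enter scope (depth=1)
Step 5: declare d=(read c)=7 at depth 1
Step 6: declare e=(read c)=7 at depth 1
Visible at query point: c=7 d=7 e=7

Answer: 7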